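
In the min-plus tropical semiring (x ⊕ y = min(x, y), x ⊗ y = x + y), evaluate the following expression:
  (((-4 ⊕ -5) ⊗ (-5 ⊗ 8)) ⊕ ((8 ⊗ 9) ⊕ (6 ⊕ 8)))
(((-4 ⊕ -5) ⊗ (-5 ⊗ 8)) ⊕ ((8 ⊗ 9) ⊕ (6 ⊕ 8))) = -2

Expand innermost to outermost. Recall ⊕ takes the minimum of its arguments and ⊗ takes their sum. Working out the expression (((-4 ⊕ -5) ⊗ (-5 ⊗ 8)) ⊕ ((8 ⊗ 9) ⊕ (6 ⊕ 8))) gives -2.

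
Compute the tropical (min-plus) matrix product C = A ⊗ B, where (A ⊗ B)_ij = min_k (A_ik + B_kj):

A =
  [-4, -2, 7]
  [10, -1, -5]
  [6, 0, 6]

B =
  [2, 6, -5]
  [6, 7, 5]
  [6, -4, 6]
A ⊗ B =
  [-2, 2, -9]
  [1, -9, 1]
  [6, 2, 1]

Apply the min-plus product entry-by-entry:
  C[0][0] = min over k of (A[0][0] + B[0][0] = -4 + 2 = -2, A[0][1] + B[1][0] = -2 + 6 = 4, A[0][2] + B[2][0] = 7 + 6 = 13) = -2 (attained at k = 0)
  C[0][1] = min over k of (A[0][0] + B[0][1] = -4 + 6 = 2, A[0][1] + B[1][1] = -2 + 7 = 5, A[0][2] + B[2][1] = 7 + -4 = 3) = 2 (attained at k = 0)
  C[0][2] = min over k of (A[0][0] + B[0][2] = -4 + -5 = -9, A[0][1] + B[1][2] = -2 + 5 = 3, A[0][2] + B[2][2] = 7 + 6 = 13) = -9 (attained at k = 0)
  C[1][0] = min over k of (A[1][0] + B[0][0] = 10 + 2 = 12, A[1][1] + B[1][0] = -1 + 6 = 5, A[1][2] + B[2][0] = -5 + 6 = 1) = 1 (attained at k = 2)
  C[1][1] = min over k of (A[1][0] + B[0][1] = 10 + 6 = 16, A[1][1] + B[1][1] = -1 + 7 = 6, A[1][2] + B[2][1] = -5 + -4 = -9) = -9 (attained at k = 2)
  C[1][2] = min over k of (A[1][0] + B[0][2] = 10 + -5 = 5, A[1][1] + B[1][2] = -1 + 5 = 4, A[1][2] + B[2][2] = -5 + 6 = 1) = 1 (attained at k = 2)
  C[2][0] = min over k of (A[2][0] + B[0][0] = 6 + 2 = 8, A[2][1] + B[1][0] = 0 + 6 = 6, A[2][2] + B[2][0] = 6 + 6 = 12) = 6 (attained at k = 1)
  C[2][1] = min over k of (A[2][0] + B[0][1] = 6 + 6 = 12, A[2][1] + B[1][1] = 0 + 7 = 7, A[2][2] + B[2][1] = 6 + -4 = 2) = 2 (attained at k = 2)
  C[2][2] = min over k of (A[2][0] + B[0][2] = 6 + -5 = 1, A[2][1] + B[1][2] = 0 + 5 = 5, A[2][2] + B[2][2] = 6 + 6 = 12) = 1 (attained at k = 0)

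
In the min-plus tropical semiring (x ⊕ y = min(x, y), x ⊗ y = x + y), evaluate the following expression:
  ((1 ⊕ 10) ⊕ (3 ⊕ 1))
((1 ⊕ 10) ⊕ (3 ⊕ 1)) = 1

Expand innermost to outermost. Recall ⊕ takes the minimum of its arguments and ⊗ takes their sum. Working out the expression ((1 ⊕ 10) ⊕ (3 ⊕ 1)) gives 1.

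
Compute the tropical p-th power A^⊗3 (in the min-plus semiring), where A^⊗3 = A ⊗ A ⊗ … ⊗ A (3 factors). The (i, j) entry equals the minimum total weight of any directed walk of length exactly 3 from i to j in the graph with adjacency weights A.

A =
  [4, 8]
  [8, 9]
A^⊗3 =
  [12, 16]
  [16, 20]

Each entry (A^⊗3)_ij equals the minimum over all length-3 walks i = v_0 → v_1 → … → v_3 = j of Σ_t A[v_t][v_{t+1}]. For example, for (i, j) = (0, 1) we minimise over 4 possible intermediate vertex sequences; the minimum is 16, attained along the walk 0 → 0 → 0 → 1.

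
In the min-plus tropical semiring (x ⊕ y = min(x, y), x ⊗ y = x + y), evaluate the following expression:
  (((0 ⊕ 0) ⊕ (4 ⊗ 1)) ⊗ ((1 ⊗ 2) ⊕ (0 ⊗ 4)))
(((0 ⊕ 0) ⊕ (4 ⊗ 1)) ⊗ ((1 ⊗ 2) ⊕ (0 ⊗ 4))) = 3

Expand innermost to outermost. Recall ⊕ takes the minimum of its arguments and ⊗ takes their sum. Working out the expression (((0 ⊕ 0) ⊕ (4 ⊗ 1)) ⊗ ((1 ⊗ 2) ⊕ (0 ⊗ 4))) gives 3.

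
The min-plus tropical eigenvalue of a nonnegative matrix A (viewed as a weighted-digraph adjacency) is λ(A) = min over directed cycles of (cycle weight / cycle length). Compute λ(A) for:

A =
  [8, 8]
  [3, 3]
λ(A) = 3

Enumerate directed cycles and compute their means (weight / length). Sample:
  cycle 0 → 0: weight = 8, length = 1, mean = 8/1 ≈ 8.000
  cycle 1 → 1: weight = 3, length = 1, mean = 3/1 ≈ 3.000
  cycle 0 → 1 → 0: weight = 11, length = 2, mean = 11/2 ≈ 5.500
  cycle 1 → 0 → 1: weight = 11, length = 2, mean = 11/2 ≈ 5.500
Minimum mean = 3.000, attained e.g. along the cycle 1 → 1 with weight 3 and length 1. So λ(A) = 3/1 = 3.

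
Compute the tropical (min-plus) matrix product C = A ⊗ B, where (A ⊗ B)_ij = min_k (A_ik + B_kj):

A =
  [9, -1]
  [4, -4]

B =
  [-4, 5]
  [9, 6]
A ⊗ B =
  [5, 5]
  [0, 2]

Apply the min-plus product entry-by-entry:
  C[0][0] = min over k of (A[0][0] + B[0][0] = 9 + -4 = 5, A[0][1] + B[1][0] = -1 + 9 = 8) = 5 (attained at k = 0)
  C[0][1] = min over k of (A[0][0] + B[0][1] = 9 + 5 = 14, A[0][1] + B[1][1] = -1 + 6 = 5) = 5 (attained at k = 1)
  C[1][0] = min over k of (A[1][0] + B[0][0] = 4 + -4 = 0, A[1][1] + B[1][0] = -4 + 9 = 5) = 0 (attained at k = 0)
  C[1][1] = min over k of (A[1][0] + B[0][1] = 4 + 5 = 9, A[1][1] + B[1][1] = -4 + 6 = 2) = 2 (attained at k = 1)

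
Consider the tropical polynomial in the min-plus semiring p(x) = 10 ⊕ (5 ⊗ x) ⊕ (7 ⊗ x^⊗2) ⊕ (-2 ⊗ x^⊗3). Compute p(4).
p(4) = 9

A tropical monomial a ⊗ x^⊗i evaluates to a + i · x. Evaluating each term at x = 4:
  Term 0 contributes 10 + 0 · 4 = 10
  Term 1 contributes 5 + 1 · 4 = 9
  Term 2 contributes 7 + 2 · 4 = 15
  Term 3 contributes -2 + 3 · 4 = 10
p(4) = ⊕ of these = min[10, 9, 15, 10] = 9.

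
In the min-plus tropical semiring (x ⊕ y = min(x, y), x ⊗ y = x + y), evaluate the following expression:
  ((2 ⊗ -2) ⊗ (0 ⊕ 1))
((2 ⊗ -2) ⊗ (0 ⊕ 1)) = 0

Expand innermost to outermost. Recall ⊕ takes the minimum of its arguments and ⊗ takes their sum. Working out the expression ((2 ⊗ -2) ⊗ (0 ⊕ 1)) gives 0.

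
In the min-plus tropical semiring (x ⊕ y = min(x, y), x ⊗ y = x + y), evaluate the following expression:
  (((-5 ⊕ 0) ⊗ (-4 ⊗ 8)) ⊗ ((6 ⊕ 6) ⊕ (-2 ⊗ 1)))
(((-5 ⊕ 0) ⊗ (-4 ⊗ 8)) ⊗ ((6 ⊕ 6) ⊕ (-2 ⊗ 1))) = -2

Expand innermost to outermost. Recall ⊕ takes the minimum of its arguments and ⊗ takes their sum. Working out the expression (((-5 ⊕ 0) ⊗ (-4 ⊗ 8)) ⊗ ((6 ⊕ 6) ⊕ (-2 ⊗ 1))) gives -2.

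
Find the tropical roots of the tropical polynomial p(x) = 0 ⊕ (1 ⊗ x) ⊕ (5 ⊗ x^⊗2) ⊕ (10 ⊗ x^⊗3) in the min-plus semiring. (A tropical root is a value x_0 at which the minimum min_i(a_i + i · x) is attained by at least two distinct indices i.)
Roots: {-5, -4, -1}

Each tropical root is a break point of the lower envelope of the lines y = a_i + i · x (there are 4 lines, with slopes 0, 1, ..., 3). Only the lines that attain the minimum somewhere contribute to roots; other lines are dominated. Here the surviving (envelope) indices are i = 3, i = 2, i = 1, i = 0.
Intersections between consecutive envelope lines give the roots: for adjacent envelope indices i < j the intersection is x = (a_i − a_j) / (j − i). Reading off the sorted break points: {-5, -4, -1}.
Verification: at each break x_0, at least two indices attain the minimum of min_i(a_i + i · x_0).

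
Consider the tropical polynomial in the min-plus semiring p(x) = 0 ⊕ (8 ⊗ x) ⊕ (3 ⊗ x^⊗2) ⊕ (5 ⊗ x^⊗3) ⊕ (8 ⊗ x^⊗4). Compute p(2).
p(2) = 0

A tropical monomial a ⊗ x^⊗i evaluates to a + i · x. Evaluating each term at x = 2:
  Term 0 contributes 0 + 0 · 2 = 0
  Term 1 contributes 8 + 1 · 2 = 10
  Term 2 contributes 3 + 2 · 2 = 7
  Term 3 contributes 5 + 3 · 2 = 11
  Term 4 contributes 8 + 4 · 2 = 16
p(2) = ⊕ of these = min[0, 10, 7, 11, 16] = 0.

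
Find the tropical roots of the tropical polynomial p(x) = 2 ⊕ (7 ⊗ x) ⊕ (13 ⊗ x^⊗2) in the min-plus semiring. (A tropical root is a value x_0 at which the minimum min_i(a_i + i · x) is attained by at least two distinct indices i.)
Roots: {-6, -5}

Each tropical root is a break point of the lower envelope of the lines y = a_i + i · x (there are 3 lines, with slopes 0, 1, ..., 2). Only the lines that attain the minimum somewhere contribute to roots; other lines are dominated. Here the surviving (envelope) indices are i = 2, i = 1, i = 0.
Intersections between consecutive envelope lines give the roots: for adjacent envelope indices i < j the intersection is x = (a_i − a_j) / (j − i). Reading off the sorted break points: {-6, -5}.
Verification: at each break x_0, at least two indices attain the minimum of min_i(a_i + i · x_0).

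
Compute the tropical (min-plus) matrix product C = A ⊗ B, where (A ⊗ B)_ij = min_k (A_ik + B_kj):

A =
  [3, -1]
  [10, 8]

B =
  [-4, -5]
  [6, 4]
A ⊗ B =
  [-1, -2]
  [6, 5]

Apply the min-plus product entry-by-entry:
  C[0][0] = min over k of (A[0][0] + B[0][0] = 3 + -4 = -1, A[0][1] + B[1][0] = -1 + 6 = 5) = -1 (attained at k = 0)
  C[0][1] = min over k of (A[0][0] + B[0][1] = 3 + -5 = -2, A[0][1] + B[1][1] = -1 + 4 = 3) = -2 (attained at k = 0)
  C[1][0] = min over k of (A[1][0] + B[0][0] = 10 + -4 = 6, A[1][1] + B[1][0] = 8 + 6 = 14) = 6 (attained at k = 0)
  C[1][1] = min over k of (A[1][0] + B[0][1] = 10 + -5 = 5, A[1][1] + B[1][1] = 8 + 4 = 12) = 5 (attained at k = 0)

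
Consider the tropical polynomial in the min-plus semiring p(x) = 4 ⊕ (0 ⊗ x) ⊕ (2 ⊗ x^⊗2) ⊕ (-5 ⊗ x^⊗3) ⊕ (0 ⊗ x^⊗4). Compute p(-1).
p(-1) = -8

A tropical monomial a ⊗ x^⊗i evaluates to a + i · x. Evaluating each term at x = -1:
  Term 0 contributes 4 + 0 · -1 = 4
  Term 1 contributes 0 + 1 · -1 = -1
  Term 2 contributes 2 + 2 · -1 = 0
  Term 3 contributes -5 + 3 · -1 = -8
  Term 4 contributes 0 + 4 · -1 = -4
p(-1) = ⊕ of these = min[4, -1, 0, -8, -4] = -8.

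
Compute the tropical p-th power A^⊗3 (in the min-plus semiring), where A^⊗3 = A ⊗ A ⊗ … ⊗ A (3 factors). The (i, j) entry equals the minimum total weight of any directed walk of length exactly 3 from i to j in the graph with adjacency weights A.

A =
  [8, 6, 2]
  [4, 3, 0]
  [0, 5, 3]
A^⊗3 =
  [5, 8, 4]
  [3, 6, 2]
  [2, 7, 5]

Each entry (A^⊗3)_ij equals the minimum over all length-3 walks i = v_0 → v_1 → … → v_3 = j of Σ_t A[v_t][v_{t+1}]. For example, for (i, j) = (0, 2) we minimise over 9 possible intermediate vertex sequences; the minimum is 4, attained along the walk 0 → 2 → 0 → 2.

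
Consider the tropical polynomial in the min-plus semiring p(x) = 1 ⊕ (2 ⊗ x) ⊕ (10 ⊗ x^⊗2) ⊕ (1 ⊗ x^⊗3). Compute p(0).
p(0) = 1

A tropical monomial a ⊗ x^⊗i evaluates to a + i · x. Evaluating each term at x = 0:
  Term 0 contributes 1 + 0 · 0 = 1
  Term 1 contributes 2 + 1 · 0 = 2
  Term 2 contributes 10 + 2 · 0 = 10
  Term 3 contributes 1 + 3 · 0 = 1
p(0) = ⊕ of these = min[1, 2, 10, 1] = 1.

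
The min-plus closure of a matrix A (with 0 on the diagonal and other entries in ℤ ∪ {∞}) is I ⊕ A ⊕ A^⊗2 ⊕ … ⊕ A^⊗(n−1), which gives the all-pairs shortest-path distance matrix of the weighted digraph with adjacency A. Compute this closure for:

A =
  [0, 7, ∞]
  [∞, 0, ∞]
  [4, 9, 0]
Closure =
  [0, 7, ∞]
  [∞, 0, ∞]
  [4, 9, 0]

This is the Floyd-Warshall all-pairs shortest-path computation. For each intermediate vertex k = 0, 1, …, 2, update dist[i][j] ← min(dist[i][j], dist[i][k] + dist[k][j]). The final matrix gives, for each (i, j), the minimum total weight of any directed path from i to j (possibly empty when i = j).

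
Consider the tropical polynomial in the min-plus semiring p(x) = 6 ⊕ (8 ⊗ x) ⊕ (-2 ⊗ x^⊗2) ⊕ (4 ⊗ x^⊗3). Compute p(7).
p(7) = 6

A tropical monomial a ⊗ x^⊗i evaluates to a + i · x. Evaluating each term at x = 7:
  Term 0 contributes 6 + 0 · 7 = 6
  Term 1 contributes 8 + 1 · 7 = 15
  Term 2 contributes -2 + 2 · 7 = 12
  Term 3 contributes 4 + 3 · 7 = 25
p(7) = ⊕ of these = min[6, 15, 12, 25] = 6.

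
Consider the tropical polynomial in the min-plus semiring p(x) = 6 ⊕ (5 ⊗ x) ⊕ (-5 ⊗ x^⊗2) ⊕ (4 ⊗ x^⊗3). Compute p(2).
p(2) = -1

A tropical monomial a ⊗ x^⊗i evaluates to a + i · x. Evaluating each term at x = 2:
  Term 0 contributes 6 + 0 · 2 = 6
  Term 1 contributes 5 + 1 · 2 = 7
  Term 2 contributes -5 + 2 · 2 = -1
  Term 3 contributes 4 + 3 · 2 = 10
p(2) = ⊕ of these = min[6, 7, -1, 10] = -1.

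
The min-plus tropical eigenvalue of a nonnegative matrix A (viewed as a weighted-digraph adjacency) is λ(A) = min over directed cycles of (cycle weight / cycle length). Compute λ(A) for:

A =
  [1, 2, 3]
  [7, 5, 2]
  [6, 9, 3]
λ(A) = 1

Enumerate directed cycles and compute their means (weight / length). Sample:
  cycle 0 → 0: weight = 1, length = 1, mean = 1/1 ≈ 1.000
  cycle 1 → 1: weight = 5, length = 1, mean = 5/1 ≈ 5.000
  cycle 2 → 2: weight = 3, length = 1, mean = 3/1 ≈ 3.000
  cycle 0 → 1 → 0: weight = 9, length = 2, mean = 9/2 ≈ 4.500
  cycle 0 → 2 → 0: weight = 9, length = 2, mean = 9/2 ≈ 4.500
  cycle 1 → 0 → 1: weight = 9, length = 2, mean = 9/2 ≈ 4.500
Minimum mean = 1.000, attained e.g. along the cycle 0 → 0 with weight 1 and length 1. So λ(A) = 1/1 = 1.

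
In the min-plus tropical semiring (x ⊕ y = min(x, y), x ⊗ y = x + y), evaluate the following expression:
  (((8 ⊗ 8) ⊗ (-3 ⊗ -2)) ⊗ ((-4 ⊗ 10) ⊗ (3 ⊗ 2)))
(((8 ⊗ 8) ⊗ (-3 ⊗ -2)) ⊗ ((-4 ⊗ 10) ⊗ (3 ⊗ 2))) = 22

Expand innermost to outermost. Recall ⊕ takes the minimum of its arguments and ⊗ takes their sum. Working out the expression (((8 ⊗ 8) ⊗ (-3 ⊗ -2)) ⊗ ((-4 ⊗ 10) ⊗ (3 ⊗ 2))) gives 22.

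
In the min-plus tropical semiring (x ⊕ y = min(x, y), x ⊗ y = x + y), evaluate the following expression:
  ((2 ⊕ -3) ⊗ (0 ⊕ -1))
((2 ⊕ -3) ⊗ (0 ⊕ -1)) = -4

Expand innermost to outermost. Recall ⊕ takes the minimum of its arguments and ⊗ takes their sum. Working out the expression ((2 ⊕ -3) ⊗ (0 ⊕ -1)) gives -4.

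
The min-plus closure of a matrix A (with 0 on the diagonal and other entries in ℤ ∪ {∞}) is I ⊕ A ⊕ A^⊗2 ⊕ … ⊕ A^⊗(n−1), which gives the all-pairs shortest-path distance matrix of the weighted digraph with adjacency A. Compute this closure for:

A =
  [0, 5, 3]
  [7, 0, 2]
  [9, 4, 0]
Closure =
  [0, 5, 3]
  [7, 0, 2]
  [9, 4, 0]

This is the Floyd-Warshall all-pairs shortest-path computation. For each intermediate vertex k = 0, 1, …, 2, update dist[i][j] ← min(dist[i][j], dist[i][k] + dist[k][j]). The final matrix gives, for each (i, j), the minimum total weight of any directed path from i to j (possibly empty when i = j).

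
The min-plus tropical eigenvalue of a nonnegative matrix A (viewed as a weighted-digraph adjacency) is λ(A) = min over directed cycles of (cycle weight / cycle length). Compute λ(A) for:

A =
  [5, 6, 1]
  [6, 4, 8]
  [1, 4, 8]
λ(A) = 1

Enumerate directed cycles and compute their means (weight / length). Sample:
  cycle 0 → 0: weight = 5, length = 1, mean = 5/1 ≈ 5.000
  cycle 1 → 1: weight = 4, length = 1, mean = 4/1 ≈ 4.000
  cycle 2 → 2: weight = 8, length = 1, mean = 8/1 ≈ 8.000
  cycle 0 → 1 → 0: weight = 12, length = 2, mean = 12/2 ≈ 6.000
  cycle 0 → 2 → 0: weight = 2, length = 2, mean = 2/2 ≈ 1.000
  cycle 1 → 0 → 1: weight = 12, length = 2, mean = 12/2 ≈ 6.000
Minimum mean = 1.000, attained e.g. along the cycle 0 → 2 → 0 with weight 2 and length 2. So λ(A) = 2/2 = 1.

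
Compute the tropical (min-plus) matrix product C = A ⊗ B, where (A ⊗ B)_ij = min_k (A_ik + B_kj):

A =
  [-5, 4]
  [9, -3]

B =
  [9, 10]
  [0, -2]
A ⊗ B =
  [4, 2]
  [-3, -5]

Apply the min-plus product entry-by-entry:
  C[0][0] = min over k of (A[0][0] + B[0][0] = -5 + 9 = 4, A[0][1] + B[1][0] = 4 + 0 = 4) = 4 (attained at k = 0)
  C[0][1] = min over k of (A[0][0] + B[0][1] = -5 + 10 = 5, A[0][1] + B[1][1] = 4 + -2 = 2) = 2 (attained at k = 1)
  C[1][0] = min over k of (A[1][0] + B[0][0] = 9 + 9 = 18, A[1][1] + B[1][0] = -3 + 0 = -3) = -3 (attained at k = 1)
  C[1][1] = min over k of (A[1][0] + B[0][1] = 9 + 10 = 19, A[1][1] + B[1][1] = -3 + -2 = -5) = -5 (attained at k = 1)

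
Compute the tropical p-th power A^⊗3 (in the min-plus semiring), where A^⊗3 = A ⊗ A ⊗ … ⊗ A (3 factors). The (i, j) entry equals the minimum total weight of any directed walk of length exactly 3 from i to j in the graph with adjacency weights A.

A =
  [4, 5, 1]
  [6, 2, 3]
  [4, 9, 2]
A^⊗3 =
  [7, 9, 5]
  [9, 6, 7]
  [8, 11, 6]

Each entry (A^⊗3)_ij equals the minimum over all length-3 walks i = v_0 → v_1 → … → v_3 = j of Σ_t A[v_t][v_{t+1}]. For example, for (i, j) = (0, 2) we minimise over 9 possible intermediate vertex sequences; the minimum is 5, attained along the walk 0 → 2 → 2 → 2.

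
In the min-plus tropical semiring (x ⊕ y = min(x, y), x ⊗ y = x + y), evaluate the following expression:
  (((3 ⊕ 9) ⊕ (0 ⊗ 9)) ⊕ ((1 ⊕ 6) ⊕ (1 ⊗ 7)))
(((3 ⊕ 9) ⊕ (0 ⊗ 9)) ⊕ ((1 ⊕ 6) ⊕ (1 ⊗ 7))) = 1

Expand innermost to outermost. Recall ⊕ takes the minimum of its arguments and ⊗ takes their sum. Working out the expression (((3 ⊕ 9) ⊕ (0 ⊗ 9)) ⊕ ((1 ⊕ 6) ⊕ (1 ⊗ 7))) gives 1.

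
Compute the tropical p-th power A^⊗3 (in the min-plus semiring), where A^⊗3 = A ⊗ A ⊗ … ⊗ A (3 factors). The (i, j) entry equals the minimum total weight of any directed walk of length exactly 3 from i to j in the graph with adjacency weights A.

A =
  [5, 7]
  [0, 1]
A^⊗3 =
  [8, 9]
  [2, 3]

Each entry (A^⊗3)_ij equals the minimum over all length-3 walks i = v_0 → v_1 → … → v_3 = j of Σ_t A[v_t][v_{t+1}]. For example, for (i, j) = (0, 1) we minimise over 4 possible intermediate vertex sequences; the minimum is 9, attained along the walk 0 → 1 → 1 → 1.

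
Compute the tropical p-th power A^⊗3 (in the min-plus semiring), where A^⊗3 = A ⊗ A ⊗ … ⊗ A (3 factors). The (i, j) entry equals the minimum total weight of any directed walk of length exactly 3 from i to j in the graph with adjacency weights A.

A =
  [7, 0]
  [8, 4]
A^⊗3 =
  [12, 8]
  [16, 12]

Each entry (A^⊗3)_ij equals the minimum over all length-3 walks i = v_0 → v_1 → … → v_3 = j of Σ_t A[v_t][v_{t+1}]. For example, for (i, j) = (0, 1) we minimise over 4 possible intermediate vertex sequences; the minimum is 8, attained along the walk 0 → 1 → 0 → 1.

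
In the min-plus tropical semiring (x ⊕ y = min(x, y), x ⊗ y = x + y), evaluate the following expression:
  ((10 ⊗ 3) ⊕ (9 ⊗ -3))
((10 ⊗ 3) ⊕ (9 ⊗ -3)) = 6

Expand innermost to outermost. Recall ⊕ takes the minimum of its arguments and ⊗ takes their sum. Working out the expression ((10 ⊗ 3) ⊕ (9 ⊗ -3)) gives 6.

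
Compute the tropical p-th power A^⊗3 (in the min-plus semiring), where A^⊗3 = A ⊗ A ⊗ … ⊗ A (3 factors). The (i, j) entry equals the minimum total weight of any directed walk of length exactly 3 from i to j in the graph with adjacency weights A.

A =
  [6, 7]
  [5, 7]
A^⊗3 =
  [18, 19]
  [17, 18]

Each entry (A^⊗3)_ij equals the minimum over all length-3 walks i = v_0 → v_1 → … → v_3 = j of Σ_t A[v_t][v_{t+1}]. For example, for (i, j) = (0, 1) we minimise over 4 possible intermediate vertex sequences; the minimum is 19, attained along the walk 0 → 0 → 0 → 1.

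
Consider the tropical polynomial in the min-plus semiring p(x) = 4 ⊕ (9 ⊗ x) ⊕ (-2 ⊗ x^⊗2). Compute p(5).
p(5) = 4

A tropical monomial a ⊗ x^⊗i evaluates to a + i · x. Evaluating each term at x = 5:
  Term 0 contributes 4 + 0 · 5 = 4
  Term 1 contributes 9 + 1 · 5 = 14
  Term 2 contributes -2 + 2 · 5 = 8
p(5) = ⊕ of these = min[4, 14, 8] = 4.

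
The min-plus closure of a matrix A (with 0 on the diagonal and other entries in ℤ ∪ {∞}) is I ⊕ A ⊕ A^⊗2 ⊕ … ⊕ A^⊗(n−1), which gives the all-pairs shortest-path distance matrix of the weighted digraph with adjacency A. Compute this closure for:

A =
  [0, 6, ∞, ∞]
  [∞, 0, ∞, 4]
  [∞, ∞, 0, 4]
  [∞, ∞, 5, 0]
Closure =
  [0, 6, 15, 10]
  [∞, 0, 9, 4]
  [∞, ∞, 0, 4]
  [∞, ∞, 5, 0]

This is the Floyd-Warshall all-pairs shortest-path computation. For each intermediate vertex k = 0, 1, …, 3, update dist[i][j] ← min(dist[i][j], dist[i][k] + dist[k][j]). The final matrix gives, for each (i, j), the minimum total weight of any directed path from i to j (possibly empty when i = j).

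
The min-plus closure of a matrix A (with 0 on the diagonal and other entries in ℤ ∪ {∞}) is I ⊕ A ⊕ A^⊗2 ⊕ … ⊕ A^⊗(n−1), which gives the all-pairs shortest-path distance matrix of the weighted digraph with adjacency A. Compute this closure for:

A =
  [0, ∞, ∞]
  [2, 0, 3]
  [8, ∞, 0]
Closure =
  [0, ∞, ∞]
  [2, 0, 3]
  [8, ∞, 0]

This is the Floyd-Warshall all-pairs shortest-path computation. For each intermediate vertex k = 0, 1, …, 2, update dist[i][j] ← min(dist[i][j], dist[i][k] + dist[k][j]). The final matrix gives, for each (i, j), the minimum total weight of any directed path from i to j (possibly empty when i = j).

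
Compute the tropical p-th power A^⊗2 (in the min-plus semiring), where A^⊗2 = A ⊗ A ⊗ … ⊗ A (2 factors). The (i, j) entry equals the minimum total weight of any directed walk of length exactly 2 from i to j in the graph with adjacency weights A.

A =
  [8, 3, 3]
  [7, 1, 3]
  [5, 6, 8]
A^⊗2 =
  [8, 4, 6]
  [8, 2, 4]
  [13, 7, 8]

Each entry (A^⊗2)_ij equals the minimum over all length-2 walks i = v_0 → v_1 → … → v_2 = j of Σ_t A[v_t][v_{t+1}]. For example, for (i, j) = (0, 2) we minimise over 3 possible intermediate vertex sequences; the minimum is 6, attained along the walk 0 → 1 → 2.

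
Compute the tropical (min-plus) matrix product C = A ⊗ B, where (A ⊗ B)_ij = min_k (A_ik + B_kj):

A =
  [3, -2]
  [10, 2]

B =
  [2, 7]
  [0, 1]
A ⊗ B =
  [-2, -1]
  [2, 3]

Apply the min-plus product entry-by-entry:
  C[0][0] = min over k of (A[0][0] + B[0][0] = 3 + 2 = 5, A[0][1] + B[1][0] = -2 + 0 = -2) = -2 (attained at k = 1)
  C[0][1] = min over k of (A[0][0] + B[0][1] = 3 + 7 = 10, A[0][1] + B[1][1] = -2 + 1 = -1) = -1 (attained at k = 1)
  C[1][0] = min over k of (A[1][0] + B[0][0] = 10 + 2 = 12, A[1][1] + B[1][0] = 2 + 0 = 2) = 2 (attained at k = 1)
  C[1][1] = min over k of (A[1][0] + B[0][1] = 10 + 7 = 17, A[1][1] + B[1][1] = 2 + 1 = 3) = 3 (attained at k = 1)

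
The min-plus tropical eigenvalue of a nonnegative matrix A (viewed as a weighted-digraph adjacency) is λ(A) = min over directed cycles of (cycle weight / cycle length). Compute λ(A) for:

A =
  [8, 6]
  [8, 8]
λ(A) = 7

Enumerate directed cycles and compute their means (weight / length). Sample:
  cycle 0 → 0: weight = 8, length = 1, mean = 8/1 ≈ 8.000
  cycle 1 → 1: weight = 8, length = 1, mean = 8/1 ≈ 8.000
  cycle 0 → 1 → 0: weight = 14, length = 2, mean = 14/2 ≈ 7.000
  cycle 1 → 0 → 1: weight = 14, length = 2, mean = 14/2 ≈ 7.000
Minimum mean = 7.000, attained e.g. along the cycle 0 → 1 → 0 with weight 14 and length 2. So λ(A) = 14/2 = 7.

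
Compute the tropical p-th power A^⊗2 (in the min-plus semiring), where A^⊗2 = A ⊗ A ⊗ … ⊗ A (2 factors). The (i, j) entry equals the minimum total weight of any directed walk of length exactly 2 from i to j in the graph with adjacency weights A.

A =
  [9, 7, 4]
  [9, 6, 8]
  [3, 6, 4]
A^⊗2 =
  [7, 10, 8]
  [11, 12, 12]
  [7, 10, 7]

Each entry (A^⊗2)_ij equals the minimum over all length-2 walks i = v_0 → v_1 → … → v_2 = j of Σ_t A[v_t][v_{t+1}]. For example, for (i, j) = (0, 2) we minimise over 3 possible intermediate vertex sequences; the minimum is 8, attained along the walk 0 → 2 → 2.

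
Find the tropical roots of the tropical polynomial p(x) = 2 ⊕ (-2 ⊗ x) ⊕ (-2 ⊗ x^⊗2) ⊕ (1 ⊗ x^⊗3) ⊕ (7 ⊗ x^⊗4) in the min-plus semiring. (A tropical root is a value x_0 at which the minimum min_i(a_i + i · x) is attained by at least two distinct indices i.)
Roots: {-6, -3, 0, 4}

Each tropical root is a break point of the lower envelope of the lines y = a_i + i · x (there are 5 lines, with slopes 0, 1, ..., 4). Only the lines that attain the minimum somewhere contribute to roots; other lines are dominated. Here the surviving (envelope) indices are i = 4, i = 3, i = 2, i = 1, i = 0.
Intersections between consecutive envelope lines give the roots: for adjacent envelope indices i < j the intersection is x = (a_i − a_j) / (j − i). Reading off the sorted break points: {-6, -3, 0, 4}.
Verification: at each break x_0, at least two indices attain the minimum of min_i(a_i + i · x_0).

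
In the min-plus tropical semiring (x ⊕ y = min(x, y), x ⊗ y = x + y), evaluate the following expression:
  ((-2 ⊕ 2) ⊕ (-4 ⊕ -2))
((-2 ⊕ 2) ⊕ (-4 ⊕ -2)) = -4

Expand innermost to outermost. Recall ⊕ takes the minimum of its arguments and ⊗ takes their sum. Working out the expression ((-2 ⊕ 2) ⊕ (-4 ⊕ -2)) gives -4.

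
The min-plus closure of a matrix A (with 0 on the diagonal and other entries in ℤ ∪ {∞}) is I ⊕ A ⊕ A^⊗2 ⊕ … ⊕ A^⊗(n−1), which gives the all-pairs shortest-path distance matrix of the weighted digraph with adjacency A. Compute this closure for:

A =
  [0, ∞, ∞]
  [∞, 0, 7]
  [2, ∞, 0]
Closure =
  [0, ∞, ∞]
  [9, 0, 7]
  [2, ∞, 0]

This is the Floyd-Warshall all-pairs shortest-path computation. For each intermediate vertex k = 0, 1, …, 2, update dist[i][j] ← min(dist[i][j], dist[i][k] + dist[k][j]). The final matrix gives, for each (i, j), the minimum total weight of any directed path from i to j (possibly empty when i = j).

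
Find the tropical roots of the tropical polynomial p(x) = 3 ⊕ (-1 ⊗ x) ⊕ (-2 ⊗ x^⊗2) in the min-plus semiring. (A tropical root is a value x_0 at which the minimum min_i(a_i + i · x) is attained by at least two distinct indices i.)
Roots: {1, 4}

Each tropical root is a break point of the lower envelope of the lines y = a_i + i · x (there are 3 lines, with slopes 0, 1, ..., 2). Only the lines that attain the minimum somewhere contribute to roots; other lines are dominated. Here the surviving (envelope) indices are i = 2, i = 1, i = 0.
Intersections between consecutive envelope lines give the roots: for adjacent envelope indices i < j the intersection is x = (a_i − a_j) / (j − i). Reading off the sorted break points: {1, 4}.
Verification: at each break x_0, at least two indices attain the minimum of min_i(a_i + i · x_0).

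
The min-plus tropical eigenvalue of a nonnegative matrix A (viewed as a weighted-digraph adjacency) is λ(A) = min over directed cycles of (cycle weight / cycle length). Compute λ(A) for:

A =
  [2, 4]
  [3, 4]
λ(A) = 2

Enumerate directed cycles and compute their means (weight / length). Sample:
  cycle 0 → 0: weight = 2, length = 1, mean = 2/1 ≈ 2.000
  cycle 1 → 1: weight = 4, length = 1, mean = 4/1 ≈ 4.000
  cycle 0 → 1 → 0: weight = 7, length = 2, mean = 7/2 ≈ 3.500
  cycle 1 → 0 → 1: weight = 7, length = 2, mean = 7/2 ≈ 3.500
Minimum mean = 2.000, attained e.g. along the cycle 0 → 0 with weight 2 and length 1. So λ(A) = 2/1 = 2.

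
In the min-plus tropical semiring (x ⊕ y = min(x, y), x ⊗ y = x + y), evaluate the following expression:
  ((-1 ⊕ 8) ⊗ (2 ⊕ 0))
((-1 ⊕ 8) ⊗ (2 ⊕ 0)) = -1

Expand innermost to outermost. Recall ⊕ takes the minimum of its arguments and ⊗ takes their sum. Working out the expression ((-1 ⊕ 8) ⊗ (2 ⊕ 0)) gives -1.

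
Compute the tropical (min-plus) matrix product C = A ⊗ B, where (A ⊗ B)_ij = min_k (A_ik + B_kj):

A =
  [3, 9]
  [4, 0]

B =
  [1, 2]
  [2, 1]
A ⊗ B =
  [4, 5]
  [2, 1]

Apply the min-plus product entry-by-entry:
  C[0][0] = min over k of (A[0][0] + B[0][0] = 3 + 1 = 4, A[0][1] + B[1][0] = 9 + 2 = 11) = 4 (attained at k = 0)
  C[0][1] = min over k of (A[0][0] + B[0][1] = 3 + 2 = 5, A[0][1] + B[1][1] = 9 + 1 = 10) = 5 (attained at k = 0)
  C[1][0] = min over k of (A[1][0] + B[0][0] = 4 + 1 = 5, A[1][1] + B[1][0] = 0 + 2 = 2) = 2 (attained at k = 1)
  C[1][1] = min over k of (A[1][0] + B[0][1] = 4 + 2 = 6, A[1][1] + B[1][1] = 0 + 1 = 1) = 1 (attained at k = 1)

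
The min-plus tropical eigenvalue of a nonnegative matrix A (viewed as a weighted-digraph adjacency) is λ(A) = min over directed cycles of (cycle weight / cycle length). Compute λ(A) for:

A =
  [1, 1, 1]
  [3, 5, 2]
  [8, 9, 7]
λ(A) = 1

Enumerate directed cycles and compute their means (weight / length). Sample:
  cycle 0 → 0: weight = 1, length = 1, mean = 1/1 ≈ 1.000
  cycle 1 → 1: weight = 5, length = 1, mean = 5/1 ≈ 5.000
  cycle 2 → 2: weight = 7, length = 1, mean = 7/1 ≈ 7.000
  cycle 0 → 1 → 0: weight = 4, length = 2, mean = 4/2 ≈ 2.000
  cycle 0 → 2 → 0: weight = 9, length = 2, mean = 9/2 ≈ 4.500
  cycle 1 → 0 → 1: weight = 4, length = 2, mean = 4/2 ≈ 2.000
Minimum mean = 1.000, attained e.g. along the cycle 0 → 0 with weight 1 and length 1. So λ(A) = 1/1 = 1.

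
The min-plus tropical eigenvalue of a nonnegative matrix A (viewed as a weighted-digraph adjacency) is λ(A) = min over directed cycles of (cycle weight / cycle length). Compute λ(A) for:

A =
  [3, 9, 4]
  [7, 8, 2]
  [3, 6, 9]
λ(A) = 3

Enumerate directed cycles and compute their means (weight / length). Sample:
  cycle 0 → 0: weight = 3, length = 1, mean = 3/1 ≈ 3.000
  cycle 1 → 1: weight = 8, length = 1, mean = 8/1 ≈ 8.000
  cycle 2 → 2: weight = 9, length = 1, mean = 9/1 ≈ 9.000
  cycle 0 → 1 → 0: weight = 16, length = 2, mean = 16/2 ≈ 8.000
  cycle 0 → 2 → 0: weight = 7, length = 2, mean = 7/2 ≈ 3.500
  cycle 1 → 0 → 1: weight = 16, length = 2, mean = 16/2 ≈ 8.000
Minimum mean = 3.000, attained e.g. along the cycle 0 → 0 with weight 3 and length 1. So λ(A) = 3/1 = 3.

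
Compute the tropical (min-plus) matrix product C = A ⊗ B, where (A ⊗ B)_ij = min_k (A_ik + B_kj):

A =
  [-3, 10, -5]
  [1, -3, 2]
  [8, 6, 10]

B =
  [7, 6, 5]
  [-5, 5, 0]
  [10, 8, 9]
A ⊗ B =
  [4, 3, 2]
  [-8, 2, -3]
  [1, 11, 6]

Apply the min-plus product entry-by-entry:
  C[0][0] = min over k of (A[0][0] + B[0][0] = -3 + 7 = 4, A[0][1] + B[1][0] = 10 + -5 = 5, A[0][2] + B[2][0] = -5 + 10 = 5) = 4 (attained at k = 0)
  C[0][1] = min over k of (A[0][0] + B[0][1] = -3 + 6 = 3, A[0][1] + B[1][1] = 10 + 5 = 15, A[0][2] + B[2][1] = -5 + 8 = 3) = 3 (attained at k = 0)
  C[0][2] = min over k of (A[0][0] + B[0][2] = -3 + 5 = 2, A[0][1] + B[1][2] = 10 + 0 = 10, A[0][2] + B[2][2] = -5 + 9 = 4) = 2 (attained at k = 0)
  C[1][0] = min over k of (A[1][0] + B[0][0] = 1 + 7 = 8, A[1][1] + B[1][0] = -3 + -5 = -8, A[1][2] + B[2][0] = 2 + 10 = 12) = -8 (attained at k = 1)
  C[1][1] = min over k of (A[1][0] + B[0][1] = 1 + 6 = 7, A[1][1] + B[1][1] = -3 + 5 = 2, A[1][2] + B[2][1] = 2 + 8 = 10) = 2 (attained at k = 1)
  C[1][2] = min over k of (A[1][0] + B[0][2] = 1 + 5 = 6, A[1][1] + B[1][2] = -3 + 0 = -3, A[1][2] + B[2][2] = 2 + 9 = 11) = -3 (attained at k = 1)
  C[2][0] = min over k of (A[2][0] + B[0][0] = 8 + 7 = 15, A[2][1] + B[1][0] = 6 + -5 = 1, A[2][2] + B[2][0] = 10 + 10 = 20) = 1 (attained at k = 1)
  C[2][1] = min over k of (A[2][0] + B[0][1] = 8 + 6 = 14, A[2][1] + B[1][1] = 6 + 5 = 11, A[2][2] + B[2][1] = 10 + 8 = 18) = 11 (attained at k = 1)
  C[2][2] = min over k of (A[2][0] + B[0][2] = 8 + 5 = 13, A[2][1] + B[1][2] = 6 + 0 = 6, A[2][2] + B[2][2] = 10 + 9 = 19) = 6 (attained at k = 1)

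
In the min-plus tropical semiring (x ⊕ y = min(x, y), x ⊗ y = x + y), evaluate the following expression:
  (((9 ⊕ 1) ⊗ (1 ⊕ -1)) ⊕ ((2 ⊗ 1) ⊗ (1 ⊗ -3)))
(((9 ⊕ 1) ⊗ (1 ⊕ -1)) ⊕ ((2 ⊗ 1) ⊗ (1 ⊗ -3))) = 0

Expand innermost to outermost. Recall ⊕ takes the minimum of its arguments and ⊗ takes their sum. Working out the expression (((9 ⊕ 1) ⊗ (1 ⊕ -1)) ⊕ ((2 ⊗ 1) ⊗ (1 ⊗ -3))) gives 0.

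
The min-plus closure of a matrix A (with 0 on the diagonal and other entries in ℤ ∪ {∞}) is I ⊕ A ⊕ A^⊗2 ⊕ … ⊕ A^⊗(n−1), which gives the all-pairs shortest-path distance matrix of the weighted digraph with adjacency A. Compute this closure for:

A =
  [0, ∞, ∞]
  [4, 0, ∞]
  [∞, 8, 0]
Closure =
  [0, ∞, ∞]
  [4, 0, ∞]
  [12, 8, 0]

This is the Floyd-Warshall all-pairs shortest-path computation. For each intermediate vertex k = 0, 1, …, 2, update dist[i][j] ← min(dist[i][j], dist[i][k] + dist[k][j]). The final matrix gives, for each (i, j), the minimum total weight of any directed path from i to j (possibly empty when i = j).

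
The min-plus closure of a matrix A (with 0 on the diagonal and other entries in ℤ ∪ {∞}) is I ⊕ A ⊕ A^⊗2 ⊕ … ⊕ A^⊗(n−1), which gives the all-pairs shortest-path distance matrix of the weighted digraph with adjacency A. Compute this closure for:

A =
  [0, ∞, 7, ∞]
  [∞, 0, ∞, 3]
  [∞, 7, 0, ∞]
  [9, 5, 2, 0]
Closure =
  [0, 14, 7, 17]
  [12, 0, 5, 3]
  [19, 7, 0, 10]
  [9, 5, 2, 0]

This is the Floyd-Warshall all-pairs shortest-path computation. For each intermediate vertex k = 0, 1, …, 3, update dist[i][j] ← min(dist[i][j], dist[i][k] + dist[k][j]). The final matrix gives, for each (i, j), the minimum total weight of any directed path from i to j (possibly empty when i = j).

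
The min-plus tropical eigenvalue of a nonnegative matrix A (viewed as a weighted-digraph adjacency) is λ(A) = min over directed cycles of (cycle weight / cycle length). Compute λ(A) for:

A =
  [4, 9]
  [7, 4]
λ(A) = 4

Enumerate directed cycles and compute their means (weight / length). Sample:
  cycle 0 → 0: weight = 4, length = 1, mean = 4/1 ≈ 4.000
  cycle 1 → 1: weight = 4, length = 1, mean = 4/1 ≈ 4.000
  cycle 0 → 1 → 0: weight = 16, length = 2, mean = 16/2 ≈ 8.000
  cycle 1 → 0 → 1: weight = 16, length = 2, mean = 16/2 ≈ 8.000
Minimum mean = 4.000, attained e.g. along the cycle 0 → 0 with weight 4 and length 1. So λ(A) = 4/1 = 4.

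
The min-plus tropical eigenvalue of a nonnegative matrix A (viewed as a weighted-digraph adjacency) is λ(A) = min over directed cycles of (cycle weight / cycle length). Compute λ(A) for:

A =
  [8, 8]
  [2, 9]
λ(A) = 5

Enumerate directed cycles and compute their means (weight / length). Sample:
  cycle 0 → 0: weight = 8, length = 1, mean = 8/1 ≈ 8.000
  cycle 1 → 1: weight = 9, length = 1, mean = 9/1 ≈ 9.000
  cycle 0 → 1 → 0: weight = 10, length = 2, mean = 10/2 ≈ 5.000
  cycle 1 → 0 → 1: weight = 10, length = 2, mean = 10/2 ≈ 5.000
Minimum mean = 5.000, attained e.g. along the cycle 0 → 1 → 0 with weight 10 and length 2. So λ(A) = 10/2 = 5.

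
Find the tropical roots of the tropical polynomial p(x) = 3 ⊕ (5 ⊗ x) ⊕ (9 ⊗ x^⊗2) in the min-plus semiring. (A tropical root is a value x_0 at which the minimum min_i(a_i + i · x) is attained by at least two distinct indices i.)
Roots: {-4, -2}

Each tropical root is a break point of the lower envelope of the lines y = a_i + i · x (there are 3 lines, with slopes 0, 1, ..., 2). Only the lines that attain the minimum somewhere contribute to roots; other lines are dominated. Here the surviving (envelope) indices are i = 2, i = 1, i = 0.
Intersections between consecutive envelope lines give the roots: for adjacent envelope indices i < j the intersection is x = (a_i − a_j) / (j − i). Reading off the sorted break points: {-4, -2}.
Verification: at each break x_0, at least two indices attain the minimum of min_i(a_i + i · x_0).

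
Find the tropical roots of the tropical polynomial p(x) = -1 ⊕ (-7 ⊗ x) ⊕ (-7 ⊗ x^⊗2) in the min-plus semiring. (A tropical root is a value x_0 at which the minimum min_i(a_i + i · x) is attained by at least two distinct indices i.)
Roots: {0, 6}

Each tropical root is a break point of the lower envelope of the lines y = a_i + i · x (there are 3 lines, with slopes 0, 1, ..., 2). Only the lines that attain the minimum somewhere contribute to roots; other lines are dominated. Here the surviving (envelope) indices are i = 2, i = 1, i = 0.
Intersections between consecutive envelope lines give the roots: for adjacent envelope indices i < j the intersection is x = (a_i − a_j) / (j − i). Reading off the sorted break points: {0, 6}.
Verification: at each break x_0, at least two indices attain the minimum of min_i(a_i + i · x_0).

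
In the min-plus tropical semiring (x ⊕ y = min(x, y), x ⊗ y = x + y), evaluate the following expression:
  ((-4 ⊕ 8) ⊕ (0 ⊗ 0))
((-4 ⊕ 8) ⊕ (0 ⊗ 0)) = -4

Expand innermost to outermost. Recall ⊕ takes the minimum of its arguments and ⊗ takes their sum. Working out the expression ((-4 ⊕ 8) ⊕ (0 ⊗ 0)) gives -4.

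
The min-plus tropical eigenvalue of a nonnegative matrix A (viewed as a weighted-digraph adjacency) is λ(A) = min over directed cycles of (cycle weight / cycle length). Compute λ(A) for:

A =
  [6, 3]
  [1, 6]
λ(A) = 2

Enumerate directed cycles and compute their means (weight / length). Sample:
  cycle 0 → 0: weight = 6, length = 1, mean = 6/1 ≈ 6.000
  cycle 1 → 1: weight = 6, length = 1, mean = 6/1 ≈ 6.000
  cycle 0 → 1 → 0: weight = 4, length = 2, mean = 4/2 ≈ 2.000
  cycle 1 → 0 → 1: weight = 4, length = 2, mean = 4/2 ≈ 2.000
Minimum mean = 2.000, attained e.g. along the cycle 0 → 1 → 0 with weight 4 and length 2. So λ(A) = 4/2 = 2.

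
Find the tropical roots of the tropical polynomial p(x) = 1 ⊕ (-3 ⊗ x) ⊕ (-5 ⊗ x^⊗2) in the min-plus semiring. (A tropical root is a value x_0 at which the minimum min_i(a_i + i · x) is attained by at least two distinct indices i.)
Roots: {2, 4}

Each tropical root is a break point of the lower envelope of the lines y = a_i + i · x (there are 3 lines, with slopes 0, 1, ..., 2). Only the lines that attain the minimum somewhere contribute to roots; other lines are dominated. Here the surviving (envelope) indices are i = 2, i = 1, i = 0.
Intersections between consecutive envelope lines give the roots: for adjacent envelope indices i < j the intersection is x = (a_i − a_j) / (j − i). Reading off the sorted break points: {2, 4}.
Verification: at each break x_0, at least two indices attain the minimum of min_i(a_i + i · x_0).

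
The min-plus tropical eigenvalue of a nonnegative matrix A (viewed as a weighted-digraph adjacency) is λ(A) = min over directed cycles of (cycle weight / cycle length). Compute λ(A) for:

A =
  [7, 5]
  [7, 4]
λ(A) = 4

Enumerate directed cycles and compute their means (weight / length). Sample:
  cycle 0 → 0: weight = 7, length = 1, mean = 7/1 ≈ 7.000
  cycle 1 → 1: weight = 4, length = 1, mean = 4/1 ≈ 4.000
  cycle 0 → 1 → 0: weight = 12, length = 2, mean = 12/2 ≈ 6.000
  cycle 1 → 0 → 1: weight = 12, length = 2, mean = 12/2 ≈ 6.000
Minimum mean = 4.000, attained e.g. along the cycle 1 → 1 with weight 4 and length 1. So λ(A) = 4/1 = 4.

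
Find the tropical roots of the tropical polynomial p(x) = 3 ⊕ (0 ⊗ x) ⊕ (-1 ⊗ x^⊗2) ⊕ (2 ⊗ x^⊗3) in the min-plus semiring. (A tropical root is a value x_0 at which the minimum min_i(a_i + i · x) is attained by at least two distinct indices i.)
Roots: {-3, 1, 3}

Each tropical root is a break point of the lower envelope of the lines y = a_i + i · x (there are 4 lines, with slopes 0, 1, ..., 3). Only the lines that attain the minimum somewhere contribute to roots; other lines are dominated. Here the surviving (envelope) indices are i = 3, i = 2, i = 1, i = 0.
Intersections between consecutive envelope lines give the roots: for adjacent envelope indices i < j the intersection is x = (a_i − a_j) / (j − i). Reading off the sorted break points: {-3, 1, 3}.
Verification: at each break x_0, at least two indices attain the minimum of min_i(a_i + i · x_0).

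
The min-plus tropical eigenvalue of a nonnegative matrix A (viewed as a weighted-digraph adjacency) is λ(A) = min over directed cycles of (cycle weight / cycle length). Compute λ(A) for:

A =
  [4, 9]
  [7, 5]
λ(A) = 4

Enumerate directed cycles and compute their means (weight / length). Sample:
  cycle 0 → 0: weight = 4, length = 1, mean = 4/1 ≈ 4.000
  cycle 1 → 1: weight = 5, length = 1, mean = 5/1 ≈ 5.000
  cycle 0 → 1 → 0: weight = 16, length = 2, mean = 16/2 ≈ 8.000
  cycle 1 → 0 → 1: weight = 16, length = 2, mean = 16/2 ≈ 8.000
Minimum mean = 4.000, attained e.g. along the cycle 0 → 0 with weight 4 and length 1. So λ(A) = 4/1 = 4.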